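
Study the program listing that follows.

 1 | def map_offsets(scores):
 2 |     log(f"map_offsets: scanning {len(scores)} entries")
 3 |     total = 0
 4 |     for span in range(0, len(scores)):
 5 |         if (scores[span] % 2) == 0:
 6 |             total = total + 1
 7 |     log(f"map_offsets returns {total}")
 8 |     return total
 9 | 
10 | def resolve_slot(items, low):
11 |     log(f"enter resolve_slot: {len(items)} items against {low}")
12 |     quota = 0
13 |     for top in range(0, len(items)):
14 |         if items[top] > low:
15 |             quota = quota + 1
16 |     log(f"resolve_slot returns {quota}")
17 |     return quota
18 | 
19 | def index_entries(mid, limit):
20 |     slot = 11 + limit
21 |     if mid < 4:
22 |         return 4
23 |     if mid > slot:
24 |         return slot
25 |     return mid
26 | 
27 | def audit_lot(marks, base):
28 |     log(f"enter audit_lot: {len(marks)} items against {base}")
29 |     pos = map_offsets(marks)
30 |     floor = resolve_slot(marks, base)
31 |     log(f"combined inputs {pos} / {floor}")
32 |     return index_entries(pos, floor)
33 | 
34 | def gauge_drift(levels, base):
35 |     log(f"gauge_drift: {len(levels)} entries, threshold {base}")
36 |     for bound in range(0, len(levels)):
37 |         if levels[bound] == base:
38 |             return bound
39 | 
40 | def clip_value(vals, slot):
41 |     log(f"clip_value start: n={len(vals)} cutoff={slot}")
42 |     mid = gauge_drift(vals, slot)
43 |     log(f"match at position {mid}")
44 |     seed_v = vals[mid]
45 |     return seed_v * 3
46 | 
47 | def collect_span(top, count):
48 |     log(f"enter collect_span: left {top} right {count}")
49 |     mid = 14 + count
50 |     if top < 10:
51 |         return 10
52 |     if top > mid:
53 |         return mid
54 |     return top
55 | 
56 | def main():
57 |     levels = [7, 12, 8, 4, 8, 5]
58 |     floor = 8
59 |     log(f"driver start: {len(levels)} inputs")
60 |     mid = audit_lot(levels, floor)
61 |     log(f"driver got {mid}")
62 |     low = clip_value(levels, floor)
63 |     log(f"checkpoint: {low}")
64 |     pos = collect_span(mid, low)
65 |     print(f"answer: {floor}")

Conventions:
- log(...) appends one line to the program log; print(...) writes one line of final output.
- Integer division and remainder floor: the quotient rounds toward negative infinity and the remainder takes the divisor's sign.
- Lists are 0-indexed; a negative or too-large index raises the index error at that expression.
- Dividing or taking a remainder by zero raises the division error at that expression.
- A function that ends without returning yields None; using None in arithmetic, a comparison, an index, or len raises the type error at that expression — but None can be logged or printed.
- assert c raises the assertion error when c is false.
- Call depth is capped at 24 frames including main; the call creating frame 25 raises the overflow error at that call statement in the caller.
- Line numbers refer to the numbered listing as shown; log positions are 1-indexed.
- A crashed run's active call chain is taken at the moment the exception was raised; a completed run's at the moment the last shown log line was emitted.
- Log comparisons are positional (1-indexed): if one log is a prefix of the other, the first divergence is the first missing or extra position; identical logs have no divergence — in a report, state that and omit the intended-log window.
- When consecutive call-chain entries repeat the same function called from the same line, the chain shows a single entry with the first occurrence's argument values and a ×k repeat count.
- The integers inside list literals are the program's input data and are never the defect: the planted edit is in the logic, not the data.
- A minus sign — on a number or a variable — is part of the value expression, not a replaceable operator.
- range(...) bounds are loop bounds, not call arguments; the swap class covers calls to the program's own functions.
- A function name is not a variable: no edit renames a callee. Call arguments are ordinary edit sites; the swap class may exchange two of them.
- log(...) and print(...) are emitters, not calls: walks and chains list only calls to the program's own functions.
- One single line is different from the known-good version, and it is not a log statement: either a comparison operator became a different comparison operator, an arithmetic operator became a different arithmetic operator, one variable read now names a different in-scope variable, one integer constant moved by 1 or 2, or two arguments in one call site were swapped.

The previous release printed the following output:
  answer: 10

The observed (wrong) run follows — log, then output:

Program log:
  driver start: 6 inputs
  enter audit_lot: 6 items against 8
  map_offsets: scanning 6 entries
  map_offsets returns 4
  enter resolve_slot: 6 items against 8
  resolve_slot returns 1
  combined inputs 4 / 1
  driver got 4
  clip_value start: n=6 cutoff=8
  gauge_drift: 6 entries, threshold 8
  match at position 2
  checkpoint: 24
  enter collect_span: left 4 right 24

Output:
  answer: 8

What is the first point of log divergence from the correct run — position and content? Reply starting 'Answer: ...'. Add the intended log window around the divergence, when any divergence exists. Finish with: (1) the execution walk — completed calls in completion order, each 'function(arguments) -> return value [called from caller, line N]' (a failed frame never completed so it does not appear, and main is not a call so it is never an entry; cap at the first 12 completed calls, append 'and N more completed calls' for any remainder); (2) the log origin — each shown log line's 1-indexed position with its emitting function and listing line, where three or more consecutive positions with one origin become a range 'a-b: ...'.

Answer: none; the two logs match at every position.
Execution walk:
  map_offsets([7, 12, 8, 4, 8, 5]) -> 4  [called from audit_lot, line 29]
  resolve_slot([7, 12, 8, 4, 8, 5], 8) -> 1  [called from audit_lot, line 30]
  index_entries(4, 1) -> 4  [called from audit_lot, line 32]
  audit_lot([7, 12, 8, 4, 8, 5], 8) -> 4  [called from main, line 60]
  gauge_drift([7, 12, 8, 4, 8, 5], 8) -> 2  [called from clip_value, line 42]
  clip_value([7, 12, 8, 4, 8, 5], 8) -> 24  [called from main, line 62]
  collect_span(4, 24) -> 10  [called from main, line 64]
Origin of each log line:
  1: from main, line 59
  2: from audit_lot, line 28
  3: from map_offsets, line 2
  4: from map_offsets, line 7
  5: from resolve_slot, line 11
  6: from resolve_slot, line 16
  7: from audit_lot, line 31
  8: from main, line 61
  9: from clip_value, line 41
  10: from gauge_drift, line 35
  11: from clip_value, line 43
  12: from main, line 63
  13: from collect_span, line 48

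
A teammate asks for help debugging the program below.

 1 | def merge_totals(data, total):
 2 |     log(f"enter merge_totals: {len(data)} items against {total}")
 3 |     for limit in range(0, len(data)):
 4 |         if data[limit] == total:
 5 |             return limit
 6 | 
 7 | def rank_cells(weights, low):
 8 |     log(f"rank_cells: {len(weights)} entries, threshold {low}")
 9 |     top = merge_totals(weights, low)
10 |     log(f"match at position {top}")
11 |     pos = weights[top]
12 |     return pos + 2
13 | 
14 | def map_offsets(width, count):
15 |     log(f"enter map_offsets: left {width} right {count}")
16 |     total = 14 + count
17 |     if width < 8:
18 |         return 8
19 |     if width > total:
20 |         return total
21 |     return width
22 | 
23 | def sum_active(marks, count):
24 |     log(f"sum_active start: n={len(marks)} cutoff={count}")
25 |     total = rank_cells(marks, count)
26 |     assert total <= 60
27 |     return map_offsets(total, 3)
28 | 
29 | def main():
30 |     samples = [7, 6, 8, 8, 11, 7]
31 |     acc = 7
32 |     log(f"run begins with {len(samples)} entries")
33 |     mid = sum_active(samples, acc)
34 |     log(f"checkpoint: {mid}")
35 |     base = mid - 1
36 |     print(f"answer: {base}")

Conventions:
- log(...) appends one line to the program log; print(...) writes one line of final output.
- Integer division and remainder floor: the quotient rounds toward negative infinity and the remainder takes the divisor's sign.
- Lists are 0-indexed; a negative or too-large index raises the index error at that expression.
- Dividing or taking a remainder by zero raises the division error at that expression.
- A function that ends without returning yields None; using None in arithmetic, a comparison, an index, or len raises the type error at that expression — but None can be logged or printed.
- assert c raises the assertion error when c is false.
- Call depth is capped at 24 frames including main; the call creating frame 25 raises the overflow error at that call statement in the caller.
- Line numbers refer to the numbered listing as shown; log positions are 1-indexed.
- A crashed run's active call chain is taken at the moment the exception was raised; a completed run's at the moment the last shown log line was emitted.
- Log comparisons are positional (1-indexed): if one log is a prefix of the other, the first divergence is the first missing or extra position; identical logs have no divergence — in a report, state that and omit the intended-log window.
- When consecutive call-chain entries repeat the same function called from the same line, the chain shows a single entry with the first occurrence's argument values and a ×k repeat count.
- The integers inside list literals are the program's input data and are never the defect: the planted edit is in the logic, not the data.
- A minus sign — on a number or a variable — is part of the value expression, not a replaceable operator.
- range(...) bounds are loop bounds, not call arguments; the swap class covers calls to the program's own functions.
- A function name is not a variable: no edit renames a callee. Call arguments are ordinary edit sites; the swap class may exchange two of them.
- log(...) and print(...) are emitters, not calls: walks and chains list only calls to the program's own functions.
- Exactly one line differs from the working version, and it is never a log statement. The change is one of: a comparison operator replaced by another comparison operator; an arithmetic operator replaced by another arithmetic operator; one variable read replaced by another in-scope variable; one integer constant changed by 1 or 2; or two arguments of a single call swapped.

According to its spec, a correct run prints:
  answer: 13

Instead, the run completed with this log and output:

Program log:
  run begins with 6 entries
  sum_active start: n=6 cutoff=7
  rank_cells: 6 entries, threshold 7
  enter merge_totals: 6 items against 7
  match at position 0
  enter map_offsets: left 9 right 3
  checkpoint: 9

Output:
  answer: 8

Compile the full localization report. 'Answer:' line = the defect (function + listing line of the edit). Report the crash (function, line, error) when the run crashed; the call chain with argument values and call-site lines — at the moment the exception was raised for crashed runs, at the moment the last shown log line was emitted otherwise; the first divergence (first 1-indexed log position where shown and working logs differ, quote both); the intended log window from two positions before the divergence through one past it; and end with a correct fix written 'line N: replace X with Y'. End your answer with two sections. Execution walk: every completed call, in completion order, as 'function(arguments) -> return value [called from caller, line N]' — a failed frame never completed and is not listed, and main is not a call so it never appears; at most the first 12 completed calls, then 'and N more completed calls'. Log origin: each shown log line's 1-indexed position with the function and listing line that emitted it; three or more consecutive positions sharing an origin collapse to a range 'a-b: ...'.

Answer: the defect is in rank_cells at line 12.
Key observation: Position 6 is the first bad log line: 'enter map_offsets: left 9 right 3' should read 'enter map_offsets: left 14 right 3'.
Call chain: main.
First divergence: position 6; shown 'enter map_offsets: left 9 right 3' vs intended 'enter map_offsets: left 14 right 3'.
Intended log window:
  4: enter merge_totals: 6 items against 7
  5: match at position 0
  6: enter map_offsets: left 14 right 3
  7: checkpoint: 14
Execution walk:
  merge_totals([7, 6, 8, 8, 11, 7], 7) -> 0  [called from rank_cells, line 9]
  rank_cells([7, 6, 8, 8, 11, 7], 7) -> 9  [called from sum_active, line 25]
  map_offsets(9, 3) -> 9  [called from sum_active, line 27]
  sum_active([7, 6, 8, 8, 11, 7], 7) -> 9  [called from main, line 33]
Log origin:
  1: logged in main at line 32
  2: logged in sum_active at line 24
  3: logged in rank_cells at line 8
  4: logged in merge_totals at line 2
  5: logged in rank_cells at line 10
  6: logged in map_offsets at line 15
  7: logged in main at line 34
A correct fix: line 12: replace `+` with `*`.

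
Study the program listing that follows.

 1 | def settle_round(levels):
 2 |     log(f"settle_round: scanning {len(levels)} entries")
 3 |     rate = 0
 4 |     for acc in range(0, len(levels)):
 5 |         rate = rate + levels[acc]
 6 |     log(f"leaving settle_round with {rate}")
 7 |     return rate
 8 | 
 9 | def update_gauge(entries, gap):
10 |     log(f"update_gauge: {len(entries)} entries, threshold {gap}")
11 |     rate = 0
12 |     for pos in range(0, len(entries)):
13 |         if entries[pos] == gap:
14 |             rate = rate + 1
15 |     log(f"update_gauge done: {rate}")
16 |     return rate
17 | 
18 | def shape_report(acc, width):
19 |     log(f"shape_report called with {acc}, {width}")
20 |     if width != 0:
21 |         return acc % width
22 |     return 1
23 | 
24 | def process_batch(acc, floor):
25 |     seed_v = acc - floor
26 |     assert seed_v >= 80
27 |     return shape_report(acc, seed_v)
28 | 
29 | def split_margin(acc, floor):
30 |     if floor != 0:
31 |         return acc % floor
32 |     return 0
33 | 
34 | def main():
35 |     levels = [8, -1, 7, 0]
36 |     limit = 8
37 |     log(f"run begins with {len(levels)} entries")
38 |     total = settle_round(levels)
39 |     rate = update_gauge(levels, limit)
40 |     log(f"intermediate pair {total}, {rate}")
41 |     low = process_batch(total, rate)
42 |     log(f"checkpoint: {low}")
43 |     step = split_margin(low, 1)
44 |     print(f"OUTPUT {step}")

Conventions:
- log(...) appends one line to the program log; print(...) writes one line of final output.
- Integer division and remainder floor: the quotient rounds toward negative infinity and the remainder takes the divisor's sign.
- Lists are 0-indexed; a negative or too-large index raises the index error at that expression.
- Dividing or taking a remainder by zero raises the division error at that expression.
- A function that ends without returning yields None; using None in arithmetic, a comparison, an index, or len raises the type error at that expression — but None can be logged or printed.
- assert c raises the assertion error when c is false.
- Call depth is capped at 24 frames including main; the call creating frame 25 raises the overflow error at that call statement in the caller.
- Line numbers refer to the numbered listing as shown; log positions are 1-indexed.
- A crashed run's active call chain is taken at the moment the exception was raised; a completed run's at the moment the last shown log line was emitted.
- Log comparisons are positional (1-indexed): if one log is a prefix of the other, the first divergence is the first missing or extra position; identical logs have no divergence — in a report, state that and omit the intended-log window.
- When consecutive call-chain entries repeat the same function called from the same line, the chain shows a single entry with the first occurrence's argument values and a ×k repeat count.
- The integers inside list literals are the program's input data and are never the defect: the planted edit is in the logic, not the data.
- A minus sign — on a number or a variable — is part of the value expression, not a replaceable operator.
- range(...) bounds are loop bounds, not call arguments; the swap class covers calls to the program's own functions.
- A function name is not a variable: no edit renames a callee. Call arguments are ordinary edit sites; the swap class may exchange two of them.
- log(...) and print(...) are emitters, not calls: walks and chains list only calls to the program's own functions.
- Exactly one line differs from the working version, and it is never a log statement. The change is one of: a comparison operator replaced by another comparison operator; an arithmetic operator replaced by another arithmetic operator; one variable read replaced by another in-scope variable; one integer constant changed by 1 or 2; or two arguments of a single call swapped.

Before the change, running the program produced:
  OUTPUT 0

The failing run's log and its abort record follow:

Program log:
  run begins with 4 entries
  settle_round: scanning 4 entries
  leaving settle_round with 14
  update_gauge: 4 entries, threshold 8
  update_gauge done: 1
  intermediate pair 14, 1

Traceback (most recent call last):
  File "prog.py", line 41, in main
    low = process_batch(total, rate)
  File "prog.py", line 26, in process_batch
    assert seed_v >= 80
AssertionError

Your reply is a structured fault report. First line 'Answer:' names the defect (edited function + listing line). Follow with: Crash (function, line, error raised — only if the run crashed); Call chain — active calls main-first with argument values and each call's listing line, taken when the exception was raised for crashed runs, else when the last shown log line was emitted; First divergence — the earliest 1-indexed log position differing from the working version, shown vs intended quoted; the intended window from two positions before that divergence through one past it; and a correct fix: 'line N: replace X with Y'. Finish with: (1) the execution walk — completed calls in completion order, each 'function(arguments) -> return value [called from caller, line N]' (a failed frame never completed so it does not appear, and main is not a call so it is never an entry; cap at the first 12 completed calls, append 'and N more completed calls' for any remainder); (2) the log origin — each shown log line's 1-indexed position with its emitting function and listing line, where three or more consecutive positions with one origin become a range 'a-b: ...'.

Answer: the defect is in process_batch at line 26.
The tell: The log ends early — 6 lines, where the working version next logs 'shape_report called with 14, 13'.
Crash: process_batch, line 26, AssertionError.
Call chain: main -> process_batch(14, 1) (called at line 41).
First divergence: position 7 — after 6 matching lines the faulty run goes silent; intended next line 'shape_report called with 14, 13'.
Intended log window:
  5: update_gauge done: 1
  6: intermediate pair 14, 1
  7: shape_report called with 14, 13
  8: checkpoint: 1
Execution walk:
  settle_round([8, -1, 7, 0]) -> 14  [called from main, line 38]
  update_gauge([8, -1, 7, 0], 8) -> 1  [called from main, line 39]
Origin of each log line:
  1 — main, line 37
  2 — settle_round, line 2
  3 — settle_round, line 6
  4 — update_gauge, line 10
  5 — update_gauge, line 15
  6 — main, line 40
A correct fix: line 26: replace `>=` with `<=`.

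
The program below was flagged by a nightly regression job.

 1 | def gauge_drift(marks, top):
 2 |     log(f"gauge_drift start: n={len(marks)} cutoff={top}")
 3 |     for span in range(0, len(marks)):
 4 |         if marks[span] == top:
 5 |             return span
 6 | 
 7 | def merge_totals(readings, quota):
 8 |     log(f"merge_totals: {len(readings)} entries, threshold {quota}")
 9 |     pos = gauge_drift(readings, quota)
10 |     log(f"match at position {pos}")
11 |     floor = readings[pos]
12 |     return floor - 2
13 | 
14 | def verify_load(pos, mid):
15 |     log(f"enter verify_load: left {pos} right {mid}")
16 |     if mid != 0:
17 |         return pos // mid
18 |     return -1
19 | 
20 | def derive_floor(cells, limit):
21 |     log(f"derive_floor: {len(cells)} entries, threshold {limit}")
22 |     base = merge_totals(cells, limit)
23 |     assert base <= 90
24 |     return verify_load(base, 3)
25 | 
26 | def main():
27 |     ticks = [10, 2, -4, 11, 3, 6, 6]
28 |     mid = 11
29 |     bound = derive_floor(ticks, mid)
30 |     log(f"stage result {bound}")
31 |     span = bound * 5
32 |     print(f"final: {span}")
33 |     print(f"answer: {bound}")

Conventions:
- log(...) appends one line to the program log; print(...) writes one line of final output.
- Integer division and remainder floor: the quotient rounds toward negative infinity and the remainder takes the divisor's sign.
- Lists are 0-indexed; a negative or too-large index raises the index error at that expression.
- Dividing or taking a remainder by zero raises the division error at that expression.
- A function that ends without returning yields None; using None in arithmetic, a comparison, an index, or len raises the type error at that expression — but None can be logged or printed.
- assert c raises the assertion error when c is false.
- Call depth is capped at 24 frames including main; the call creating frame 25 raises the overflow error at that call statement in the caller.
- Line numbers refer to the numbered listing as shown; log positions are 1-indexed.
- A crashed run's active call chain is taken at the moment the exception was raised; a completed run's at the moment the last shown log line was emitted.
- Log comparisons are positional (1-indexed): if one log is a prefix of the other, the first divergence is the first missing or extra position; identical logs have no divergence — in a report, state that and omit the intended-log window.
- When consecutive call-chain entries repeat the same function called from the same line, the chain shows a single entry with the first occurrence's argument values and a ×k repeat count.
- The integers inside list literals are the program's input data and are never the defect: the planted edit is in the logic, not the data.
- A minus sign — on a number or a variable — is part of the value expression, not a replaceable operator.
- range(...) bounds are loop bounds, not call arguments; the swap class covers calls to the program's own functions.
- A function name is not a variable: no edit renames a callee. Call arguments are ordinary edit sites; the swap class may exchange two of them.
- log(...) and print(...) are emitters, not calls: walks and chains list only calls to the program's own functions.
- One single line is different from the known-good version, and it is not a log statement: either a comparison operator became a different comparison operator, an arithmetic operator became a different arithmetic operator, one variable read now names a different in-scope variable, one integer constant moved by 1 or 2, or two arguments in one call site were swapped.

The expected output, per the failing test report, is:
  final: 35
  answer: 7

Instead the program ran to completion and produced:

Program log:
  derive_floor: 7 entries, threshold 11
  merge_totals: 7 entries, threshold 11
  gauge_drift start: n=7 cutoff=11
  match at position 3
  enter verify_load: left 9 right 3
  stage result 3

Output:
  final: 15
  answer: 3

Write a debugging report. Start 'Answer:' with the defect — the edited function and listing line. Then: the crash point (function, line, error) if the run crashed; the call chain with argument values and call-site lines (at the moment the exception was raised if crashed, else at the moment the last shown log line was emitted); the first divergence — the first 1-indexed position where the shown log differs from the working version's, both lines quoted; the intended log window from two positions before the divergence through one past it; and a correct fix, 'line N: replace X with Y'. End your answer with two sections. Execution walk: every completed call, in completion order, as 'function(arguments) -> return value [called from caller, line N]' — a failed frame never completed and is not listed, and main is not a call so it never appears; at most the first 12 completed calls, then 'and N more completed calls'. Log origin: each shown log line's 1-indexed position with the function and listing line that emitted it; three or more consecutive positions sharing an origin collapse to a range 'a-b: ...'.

Answer: the defect is in merge_totals at line 12.
Core observation: Everything matches until log position 5, which reads 'enter verify_load: left 9 right 3' in place of 'enter verify_load: left 22 right 3'.
Call chain: main.
First divergence: position 5 — the shown line 'enter verify_load: left 9 right 3' should read 'enter verify_load: left 22 right 3'.
Intended log window:
  3: gauge_drift start: n=7 cutoff=11
  4: match at position 3
  5: enter verify_load: left 22 right 3
  6: stage result 7
Execution walk:
  gauge_drift([10, 2, -4, 11, 3, 6, 6], 11) -> 3  [called from merge_totals, line 9]
  merge_totals([10, 2, -4, 11, 3, 6, 6], 11) -> 9  [called from derive_floor, line 22]
  verify_load(9, 3) -> 3  [called from derive_floor, line 24]
  derive_floor([10, 2, -4, 11, 3, 6, 6], 11) -> 3  [called from main, line 29]
Origin of each log line:
  1 — derive_floor, line 21
  2 — merge_totals, line 8
  3 — gauge_drift, line 2
  4 — merge_totals, line 10
  5 — verify_load, line 15
  6 — main, line 30
A correct fix: line 12: replace `-` with `*`.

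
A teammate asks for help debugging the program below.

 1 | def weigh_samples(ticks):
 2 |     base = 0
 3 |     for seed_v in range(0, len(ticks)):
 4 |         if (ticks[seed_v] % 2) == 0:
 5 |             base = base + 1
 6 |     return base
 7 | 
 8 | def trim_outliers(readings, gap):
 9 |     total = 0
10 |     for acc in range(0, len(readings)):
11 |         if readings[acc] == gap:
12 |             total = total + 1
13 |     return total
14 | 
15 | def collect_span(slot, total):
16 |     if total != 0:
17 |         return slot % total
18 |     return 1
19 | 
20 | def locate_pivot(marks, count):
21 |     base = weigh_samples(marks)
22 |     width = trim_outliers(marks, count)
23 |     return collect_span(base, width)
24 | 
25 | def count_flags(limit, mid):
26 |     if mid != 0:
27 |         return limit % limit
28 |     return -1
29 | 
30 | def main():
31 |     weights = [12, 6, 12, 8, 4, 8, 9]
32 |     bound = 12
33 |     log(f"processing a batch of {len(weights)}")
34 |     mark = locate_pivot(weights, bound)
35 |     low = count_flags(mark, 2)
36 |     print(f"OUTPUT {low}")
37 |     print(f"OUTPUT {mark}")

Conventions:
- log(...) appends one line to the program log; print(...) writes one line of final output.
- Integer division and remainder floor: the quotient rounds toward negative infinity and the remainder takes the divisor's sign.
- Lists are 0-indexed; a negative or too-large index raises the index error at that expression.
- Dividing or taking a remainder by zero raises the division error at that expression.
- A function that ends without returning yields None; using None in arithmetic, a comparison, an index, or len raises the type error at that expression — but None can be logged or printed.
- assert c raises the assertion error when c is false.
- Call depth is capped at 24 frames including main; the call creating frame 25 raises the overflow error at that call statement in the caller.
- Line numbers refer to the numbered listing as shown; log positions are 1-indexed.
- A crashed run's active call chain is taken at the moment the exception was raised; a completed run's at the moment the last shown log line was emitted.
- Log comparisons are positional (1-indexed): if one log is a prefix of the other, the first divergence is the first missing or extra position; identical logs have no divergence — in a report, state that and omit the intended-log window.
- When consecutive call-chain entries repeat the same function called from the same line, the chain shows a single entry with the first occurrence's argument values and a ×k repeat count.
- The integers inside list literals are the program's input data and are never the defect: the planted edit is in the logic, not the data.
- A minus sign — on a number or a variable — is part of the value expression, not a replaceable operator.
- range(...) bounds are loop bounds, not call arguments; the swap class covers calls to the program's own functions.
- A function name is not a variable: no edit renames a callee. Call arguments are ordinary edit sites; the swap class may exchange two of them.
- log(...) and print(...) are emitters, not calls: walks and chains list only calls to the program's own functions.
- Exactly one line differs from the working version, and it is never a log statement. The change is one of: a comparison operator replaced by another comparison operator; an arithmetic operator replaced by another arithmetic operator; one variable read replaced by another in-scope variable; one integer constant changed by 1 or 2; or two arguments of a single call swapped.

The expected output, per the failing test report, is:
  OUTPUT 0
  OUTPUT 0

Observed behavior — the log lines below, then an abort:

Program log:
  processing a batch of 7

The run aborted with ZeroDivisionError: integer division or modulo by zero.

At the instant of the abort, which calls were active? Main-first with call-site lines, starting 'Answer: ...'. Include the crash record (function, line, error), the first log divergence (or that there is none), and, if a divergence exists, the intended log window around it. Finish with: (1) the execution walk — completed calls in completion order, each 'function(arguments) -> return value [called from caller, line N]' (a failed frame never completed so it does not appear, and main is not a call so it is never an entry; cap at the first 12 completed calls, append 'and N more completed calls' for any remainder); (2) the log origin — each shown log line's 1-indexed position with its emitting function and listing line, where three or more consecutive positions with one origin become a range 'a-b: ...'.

Answer: main -> count_flags (called at line 35).
Key fact: Up to the failure, the log is exactly the working version's.
Crash: count_flags, line 27, ZeroDivisionError.
First divergence: none; the two logs match at every position.
Execution walk:
  weigh_samples([12, 6, 12, 8, 4, 8, 9]) -> 6  [called from locate_pivot, line 21]
  trim_outliers([12, 6, 12, 8, 4, 8, 9], 12) -> 2  [called from locate_pivot, line 22]
  collect_span(6, 2) -> 0  [called from locate_pivot, line 23]
  locate_pivot([12, 6, 12, 8, 4, 8, 9], 12) -> 0  [called from main, line 34]
Log origins:
  1: logged in main at line 33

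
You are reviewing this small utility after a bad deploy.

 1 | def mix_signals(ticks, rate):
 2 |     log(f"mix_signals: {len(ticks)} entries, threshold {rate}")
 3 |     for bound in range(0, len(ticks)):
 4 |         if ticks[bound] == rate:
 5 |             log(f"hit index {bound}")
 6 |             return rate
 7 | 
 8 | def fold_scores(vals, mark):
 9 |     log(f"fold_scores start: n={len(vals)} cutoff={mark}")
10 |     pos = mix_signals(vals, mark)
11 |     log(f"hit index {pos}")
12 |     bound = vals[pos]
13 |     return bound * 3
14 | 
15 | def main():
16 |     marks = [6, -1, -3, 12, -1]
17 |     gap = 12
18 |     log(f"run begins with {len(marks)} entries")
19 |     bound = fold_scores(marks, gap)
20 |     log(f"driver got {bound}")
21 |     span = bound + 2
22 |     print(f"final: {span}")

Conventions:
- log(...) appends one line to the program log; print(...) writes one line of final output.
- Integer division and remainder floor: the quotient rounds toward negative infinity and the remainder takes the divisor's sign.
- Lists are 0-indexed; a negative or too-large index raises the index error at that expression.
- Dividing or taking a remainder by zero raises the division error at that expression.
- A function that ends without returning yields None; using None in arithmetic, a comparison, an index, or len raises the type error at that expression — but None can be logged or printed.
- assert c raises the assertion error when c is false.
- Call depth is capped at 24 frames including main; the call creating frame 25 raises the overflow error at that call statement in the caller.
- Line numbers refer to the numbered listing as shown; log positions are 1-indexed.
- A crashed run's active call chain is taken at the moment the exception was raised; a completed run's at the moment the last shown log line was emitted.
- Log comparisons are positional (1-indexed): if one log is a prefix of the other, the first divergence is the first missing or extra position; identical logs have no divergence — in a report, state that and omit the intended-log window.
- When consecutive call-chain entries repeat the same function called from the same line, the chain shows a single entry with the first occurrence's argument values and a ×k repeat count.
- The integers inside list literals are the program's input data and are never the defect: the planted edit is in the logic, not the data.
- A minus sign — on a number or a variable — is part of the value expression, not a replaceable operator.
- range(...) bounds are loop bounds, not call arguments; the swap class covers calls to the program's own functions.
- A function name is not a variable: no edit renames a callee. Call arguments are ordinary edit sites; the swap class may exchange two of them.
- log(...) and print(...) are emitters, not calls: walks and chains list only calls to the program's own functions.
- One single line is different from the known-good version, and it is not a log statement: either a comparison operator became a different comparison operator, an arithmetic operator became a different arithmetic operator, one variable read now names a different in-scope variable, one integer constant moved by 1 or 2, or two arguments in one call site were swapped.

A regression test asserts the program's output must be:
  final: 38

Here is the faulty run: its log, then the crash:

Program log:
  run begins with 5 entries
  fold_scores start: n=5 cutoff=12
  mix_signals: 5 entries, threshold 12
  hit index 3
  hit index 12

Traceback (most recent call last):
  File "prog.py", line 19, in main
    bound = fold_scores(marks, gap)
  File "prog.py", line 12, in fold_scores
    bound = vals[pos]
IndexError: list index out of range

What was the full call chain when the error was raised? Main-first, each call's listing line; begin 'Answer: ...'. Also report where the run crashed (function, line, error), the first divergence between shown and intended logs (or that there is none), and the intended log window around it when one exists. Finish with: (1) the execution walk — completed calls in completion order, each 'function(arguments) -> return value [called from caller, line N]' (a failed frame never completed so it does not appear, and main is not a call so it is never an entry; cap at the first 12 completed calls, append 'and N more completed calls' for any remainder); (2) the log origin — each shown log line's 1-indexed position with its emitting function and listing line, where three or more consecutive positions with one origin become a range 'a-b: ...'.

Answer: main -> fold_scores (called at line 19).
Key observation: The log first diverges at position 5: the faulty run prints 'hit index 12' where the working version prints 'hit index 3'.
Crash: fold_scores, line 12, IndexError.
First divergence: position 5; shown 'hit index 12' vs intended 'hit index 3'.
Intended log window:
  3: mix_signals: 5 entries, threshold 12
  4: hit index 3
  5: hit index 3
  6: driver got 36
Execution walk:
  mix_signals([6, -1, -3, 12, -1], 12) -> 12  [called from fold_scores, line 10]
Origin of each log line:
  1: logged in main at line 18
  2: logged in fold_scores at line 9
  3: logged in mix_signals at line 2
  4: logged in mix_signals at line 5
  5: logged in fold_scores at line 11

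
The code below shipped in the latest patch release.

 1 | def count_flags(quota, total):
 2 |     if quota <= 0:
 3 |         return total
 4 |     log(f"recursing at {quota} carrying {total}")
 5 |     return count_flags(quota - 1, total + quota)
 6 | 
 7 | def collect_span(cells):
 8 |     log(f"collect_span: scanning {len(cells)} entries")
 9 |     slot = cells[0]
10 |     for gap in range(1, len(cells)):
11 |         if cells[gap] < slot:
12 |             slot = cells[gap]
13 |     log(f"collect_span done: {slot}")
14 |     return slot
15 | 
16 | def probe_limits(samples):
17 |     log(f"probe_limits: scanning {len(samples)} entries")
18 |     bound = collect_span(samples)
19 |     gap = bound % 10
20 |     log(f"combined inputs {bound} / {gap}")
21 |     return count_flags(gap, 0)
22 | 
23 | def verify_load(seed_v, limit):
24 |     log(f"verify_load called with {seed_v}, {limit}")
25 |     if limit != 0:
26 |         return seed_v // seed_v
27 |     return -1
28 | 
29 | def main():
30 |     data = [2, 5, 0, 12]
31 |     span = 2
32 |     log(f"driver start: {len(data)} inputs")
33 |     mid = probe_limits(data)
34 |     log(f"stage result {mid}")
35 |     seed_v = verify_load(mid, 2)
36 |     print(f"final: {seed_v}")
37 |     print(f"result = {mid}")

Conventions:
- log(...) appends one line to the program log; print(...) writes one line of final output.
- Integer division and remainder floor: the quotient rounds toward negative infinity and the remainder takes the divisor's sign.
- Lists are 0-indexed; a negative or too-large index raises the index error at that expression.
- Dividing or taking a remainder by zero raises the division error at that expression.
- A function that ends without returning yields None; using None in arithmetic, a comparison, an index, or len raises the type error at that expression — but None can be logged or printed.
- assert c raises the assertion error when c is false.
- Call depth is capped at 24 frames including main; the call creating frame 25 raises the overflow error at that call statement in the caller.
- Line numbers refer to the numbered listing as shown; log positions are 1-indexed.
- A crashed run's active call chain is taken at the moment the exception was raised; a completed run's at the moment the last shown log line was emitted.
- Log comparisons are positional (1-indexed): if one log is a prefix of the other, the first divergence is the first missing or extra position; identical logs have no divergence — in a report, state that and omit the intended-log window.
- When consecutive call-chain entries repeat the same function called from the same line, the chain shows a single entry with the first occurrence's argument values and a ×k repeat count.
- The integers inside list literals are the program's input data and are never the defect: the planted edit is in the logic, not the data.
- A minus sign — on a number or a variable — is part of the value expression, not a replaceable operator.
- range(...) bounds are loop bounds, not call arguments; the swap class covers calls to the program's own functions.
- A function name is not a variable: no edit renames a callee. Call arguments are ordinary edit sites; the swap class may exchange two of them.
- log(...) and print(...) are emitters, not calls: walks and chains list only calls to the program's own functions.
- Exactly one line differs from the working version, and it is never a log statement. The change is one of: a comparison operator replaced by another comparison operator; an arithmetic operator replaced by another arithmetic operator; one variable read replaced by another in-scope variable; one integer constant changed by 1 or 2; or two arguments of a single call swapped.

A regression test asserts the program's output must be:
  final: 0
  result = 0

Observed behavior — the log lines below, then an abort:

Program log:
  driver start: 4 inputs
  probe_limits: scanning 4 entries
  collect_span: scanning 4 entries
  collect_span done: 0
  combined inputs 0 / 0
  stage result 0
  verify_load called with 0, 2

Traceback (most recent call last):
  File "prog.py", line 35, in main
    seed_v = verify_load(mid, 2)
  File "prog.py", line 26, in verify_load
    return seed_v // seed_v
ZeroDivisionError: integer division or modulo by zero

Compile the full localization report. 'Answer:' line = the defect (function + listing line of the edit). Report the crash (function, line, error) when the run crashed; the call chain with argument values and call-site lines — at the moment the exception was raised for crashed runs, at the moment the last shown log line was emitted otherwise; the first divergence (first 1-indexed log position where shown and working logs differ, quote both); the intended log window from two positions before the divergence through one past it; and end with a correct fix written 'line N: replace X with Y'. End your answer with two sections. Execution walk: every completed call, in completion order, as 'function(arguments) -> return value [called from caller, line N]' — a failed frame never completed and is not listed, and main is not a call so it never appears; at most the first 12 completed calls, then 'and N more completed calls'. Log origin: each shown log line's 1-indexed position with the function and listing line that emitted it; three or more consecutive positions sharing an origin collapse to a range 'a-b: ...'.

Answer: the defect is in verify_load at line 26.
The tell: Every log line matches the working run — the failure is the only observable divergence.
Crash: verify_load, line 26, ZeroDivisionError.
Call chain: main -> verify_load(0, 2) (called at line 35).
First divergence: there is none — every log position agrees.
Execution walk:
  collect_span([2, 5, 0, 12]) -> 0  [called from probe_limits, line 18]
  count_flags(0, 0) -> 0  [called from probe_limits, line 21]
  probe_limits([2, 5, 0, 12]) -> 0  [called from main, line 33]
Log origins:
  1: from main, line 32
  2: from probe_limits, line 17
  3: from collect_span, line 8
  4: from collect_span, line 13
  5: from probe_limits, line 20
  6: from main, line 34
  7: from verify_load, line 24
A correct fix: line 26: replace `seed_v // seed_v` with `seed_v // limit`.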